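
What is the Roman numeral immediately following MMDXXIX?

MMDXXIX = 2529; next is 2530

MMDXXX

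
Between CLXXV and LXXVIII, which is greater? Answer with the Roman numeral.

CLXXV = 175
LXXVIII = 78
175 is larger

CLXXV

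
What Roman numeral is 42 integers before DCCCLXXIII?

DCCCLXXIII = 873
873 - 42 = 831

DCCCXXXI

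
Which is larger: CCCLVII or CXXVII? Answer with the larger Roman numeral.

CCCLVII = 357
CXXVII = 127
357 is larger

CCCLVII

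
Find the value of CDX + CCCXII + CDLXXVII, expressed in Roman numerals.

CDX = 410, CCCXII = 312, CDLXXVII = 477
410 + 312 = 722
722 + 477 = 1199

MCXCIX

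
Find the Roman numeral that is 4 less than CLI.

CLI = 151
151 - 4 = 147

CXLVII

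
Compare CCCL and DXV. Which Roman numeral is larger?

CCCL = 350
DXV = 515
515 is larger

DXV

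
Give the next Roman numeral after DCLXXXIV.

DCLXXXIV = 684; next is 685

DCLXXXV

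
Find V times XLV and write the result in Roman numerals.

V = 5
XLV = 45
5 × 45 = 225

CCXXV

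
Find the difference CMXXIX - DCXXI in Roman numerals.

CMXXIX = 929
DCXXI = 621
929 - 621 = 308

CCCVIII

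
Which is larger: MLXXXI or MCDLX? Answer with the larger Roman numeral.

MLXXXI = 1081
MCDLX = 1460
1460 is larger

MCDLX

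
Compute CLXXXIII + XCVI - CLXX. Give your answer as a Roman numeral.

CLXXXIII = 183, XCVI = 96, CLXX = 170
183 + 96 = 279
279 - 170 = 109

CIX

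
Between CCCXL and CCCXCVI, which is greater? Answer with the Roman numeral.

CCCXL = 340
CCCXCVI = 396
396 is larger

CCCXCVI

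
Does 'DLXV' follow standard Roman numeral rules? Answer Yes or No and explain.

'DLXV': Check the rules: uses only the symbols I, V, X, L, C, D, M; no symbol is repeated more than three times in a row; V, L and D each appear at most once; no smaller symbol precedes a larger one (values never increase from left to right). Value: D (500) + L (50) + X (10) + V (5) = 565. So it is a valid standard Roman numeral.

Yes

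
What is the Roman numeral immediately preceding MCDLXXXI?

MCDLXXXI = 1481, so the previous integer is 1481 - 1 = 1480

MCDLXXX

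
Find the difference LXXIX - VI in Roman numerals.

LXXIX = 79
VI = 6
79 - 6 = 73

LXXIII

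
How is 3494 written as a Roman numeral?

Convert 3494 to Roman numerals:
  3494 contains 3×1000 (MMM)
  494 contains 1×400 (CD)
  94 contains 1×90 (XC)
  4 contains 1×4 (IV)

MMMCDXCIV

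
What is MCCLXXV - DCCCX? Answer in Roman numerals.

MCCLXXV = 1275
DCCCX = 810
1275 - 810 = 465

CDLXV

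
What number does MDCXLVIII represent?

MDCXLVIII: M=1000, D=500, C=100, XL=40, V=5, I=1, I=1, I=1
1000 + 500 + 100 + 40 + 5 + 1 + 1 + 1 = 1648

1648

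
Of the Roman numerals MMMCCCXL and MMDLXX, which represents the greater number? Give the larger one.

MMMCCCXL = 3340
MMDLXX = 2570
3340 is larger

MMMCCCXL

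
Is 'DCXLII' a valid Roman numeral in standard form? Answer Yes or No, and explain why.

'DCXLII': Check the rules: uses only the symbols I, V, X, L, C, D, M; no symbol is repeated more than three times in a row; V, L and D each appear at most once; the only place a smaller symbol precedes a larger one is the allowed subtractive pair XL, the symbol right after such a pair (if any) is smaller than the pair's first symbol, and otherwise the values never increase from left to right. Value: D (500) + C (100) + XL (40) + I (1) + I (1) = 642. So it is a valid standard Roman numeral.

Yes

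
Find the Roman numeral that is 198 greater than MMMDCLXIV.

MMMDCLXIV = 3664
3664 + 198 = 3862

MMMDCCCLXII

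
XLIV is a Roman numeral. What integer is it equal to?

XLIV: XL=40, IV=4
40 + 4 = 44

44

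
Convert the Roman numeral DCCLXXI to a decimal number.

DCCLXXI: D=500, C=100, C=100, L=50, X=10, X=10, I=1
500 + 100 + 100 + 50 + 10 + 10 + 1 = 771

771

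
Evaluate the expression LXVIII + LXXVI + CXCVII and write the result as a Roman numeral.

LXVIII = 68, LXXVI = 76, CXCVII = 197
68 + 76 = 144
144 + 197 = 341

CCCXLI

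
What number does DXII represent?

DXII: D=500, X=10, I=1, I=1
500 + 10 + 1 + 1 = 512

512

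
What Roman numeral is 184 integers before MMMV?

MMMV = 3005
3005 - 184 = 2821

MMDCCCXXI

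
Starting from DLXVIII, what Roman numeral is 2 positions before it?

DLXVIII = 568
568 - 2 = 566

DLXVI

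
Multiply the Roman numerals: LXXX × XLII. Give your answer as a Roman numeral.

LXXX = 80
XLII = 42
80 × 42 = 3360

MMMCCCLX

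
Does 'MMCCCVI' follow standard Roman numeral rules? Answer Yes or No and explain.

'MMCCCVI': Check the rules: uses only the symbols I, V, X, L, C, D, M; no symbol is repeated more than three times in a row; V, L and D each appear at most once; no smaller symbol precedes a larger one (values never increase from left to right). Value: M (1000) + M (1000) + C (100) + C (100) + C (100) + V (5) + I (1) = 2306. So it is a valid standard Roman numeral.

Yes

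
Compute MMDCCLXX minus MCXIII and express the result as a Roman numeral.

MMDCCLXX = 2770
MCXIII = 1113
2770 - 1113 = 1657

MDCLVII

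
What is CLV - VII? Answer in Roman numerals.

CLV = 155
VII = 7
155 - 7 = 148

CXLVIII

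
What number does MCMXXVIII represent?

MCMXXVIII: M=1000, CM=900, X=10, X=10, V=5, I=1, I=1, I=1
1000 + 900 + 10 + 10 + 5 + 1 + 1 + 1 = 1928

1928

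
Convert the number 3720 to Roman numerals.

Convert 3720 to Roman numerals:
  3720 contains 3×1000 (MMM)
  720 contains 1×500 (D)
  220 contains 2×100 (CC)
  20 contains 2×10 (XX)

MMMDCCXX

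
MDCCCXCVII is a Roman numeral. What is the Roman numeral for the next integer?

MDCCCXCVII = 1897, so the next integer is 1897 + 1 = 1898

MDCCCXCVIII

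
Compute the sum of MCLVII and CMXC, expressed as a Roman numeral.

MCLVII = 1157
CMXC = 990
1157 + 990 = 2147

MMCXLVII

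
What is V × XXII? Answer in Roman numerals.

V = 5
XXII = 22
5 × 22 = 110

CX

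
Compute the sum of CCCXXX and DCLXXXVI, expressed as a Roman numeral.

CCCXXX = 330
DCLXXXVI = 686
330 + 686 = 1016

MXVI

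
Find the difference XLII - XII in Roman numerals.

XLII = 42
XII = 12
42 - 12 = 30

XXX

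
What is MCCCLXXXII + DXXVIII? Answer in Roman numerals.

MCCCLXXXII = 1382
DXXVIII = 528
1382 + 528 = 1910

MCMX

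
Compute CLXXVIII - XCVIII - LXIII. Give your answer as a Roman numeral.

CLXXVIII = 178, XCVIII = 98, LXIII = 63
178 - 98 = 80
80 - 63 = 17

XVII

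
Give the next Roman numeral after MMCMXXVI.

MMCMXXVI = 2926, so the next integer is 2926 + 1 = 2927

MMCMXXVII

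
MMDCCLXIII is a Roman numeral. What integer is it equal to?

MMDCCLXIII: M=1000, M=1000, D=500, C=100, C=100, L=50, X=10, I=1, I=1, I=1
1000 + 1000 + 500 + 100 + 100 + 50 + 10 + 1 + 1 + 1 = 2763

2763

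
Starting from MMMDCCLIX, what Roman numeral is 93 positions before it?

MMMDCCLIX = 3759
3759 - 93 = 3666

MMMDCLXVI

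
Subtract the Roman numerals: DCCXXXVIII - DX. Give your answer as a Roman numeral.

DCCXXXVIII = 738
DX = 510
738 - 510 = 228

CCXXVIII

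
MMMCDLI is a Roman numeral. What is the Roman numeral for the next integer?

MMMCDLI = 3451, so the next integer is 3451 + 1 = 3452

MMMCDLII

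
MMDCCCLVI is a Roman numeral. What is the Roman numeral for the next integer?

MMDCCCLVI = 2856, so the next integer is 2856 + 1 = 2857

MMDCCCLVII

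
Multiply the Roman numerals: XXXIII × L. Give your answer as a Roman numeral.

XXXIII = 33
L = 50
33 × 50 = 1650

MDCL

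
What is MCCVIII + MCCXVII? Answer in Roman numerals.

MCCVIII = 1208
MCCXVII = 1217
1208 + 1217 = 2425

MMCDXXV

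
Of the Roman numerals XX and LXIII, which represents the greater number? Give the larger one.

XX = 20
LXIII = 63
63 is larger

LXIII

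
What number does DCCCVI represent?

DCCCVI: D=500, C=100, C=100, C=100, V=5, I=1
500 + 100 + 100 + 100 + 5 + 1 = 806

806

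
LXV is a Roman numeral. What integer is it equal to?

LXV: L=50, X=10, V=5
50 + 10 + 5 = 65

65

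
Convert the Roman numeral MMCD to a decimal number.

MMCD: M=1000, M=1000, CD=400
1000 + 1000 + 400 = 2400

2400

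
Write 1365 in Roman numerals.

Convert 1365 to Roman numerals:
  1365 contains 1×1000 (M)
  365 contains 3×100 (CCC)
  65 contains 1×50 (L)
  15 contains 1×10 (X)
  5 contains 1×5 (V)

MCCCLXV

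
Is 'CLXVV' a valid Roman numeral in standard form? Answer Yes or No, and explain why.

'CLXVV': V should not appear more than once

No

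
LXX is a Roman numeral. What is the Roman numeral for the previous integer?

LXX = 70, so the previous integer is 70 - 1 = 69

LXIX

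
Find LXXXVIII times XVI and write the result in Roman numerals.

LXXXVIII = 88
XVI = 16
88 × 16 = 1408

MCDVIII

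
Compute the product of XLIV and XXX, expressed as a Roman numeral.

XLIV = 44
XXX = 30
44 × 30 = 1320

MCCCXX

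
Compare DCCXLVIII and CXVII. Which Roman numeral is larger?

DCCXLVIII = 748
CXVII = 117
748 is larger

DCCXLVIII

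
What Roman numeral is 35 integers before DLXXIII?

DLXXIII = 573
573 - 35 = 538

DXXXVIII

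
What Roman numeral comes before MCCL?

MCCL = 1250, so the previous integer is 1250 - 1 = 1249

MCCXLIX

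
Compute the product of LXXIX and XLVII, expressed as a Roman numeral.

LXXIX = 79
XLVII = 47
79 × 47 = 3713

MMMDCCXIII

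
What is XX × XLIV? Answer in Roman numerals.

XX = 20
XLIV = 44
20 × 44 = 880

DCCCLXXX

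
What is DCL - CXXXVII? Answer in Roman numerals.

DCL = 650
CXXXVII = 137
650 - 137 = 513

DXIII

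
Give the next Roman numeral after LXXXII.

LXXXII = 82, so the next integer is 82 + 1 = 83

LXXXIII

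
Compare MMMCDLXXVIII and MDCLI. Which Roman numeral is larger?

MMMCDLXXVIII = 3478
MDCLI = 1651
3478 is larger

MMMCDLXXVIII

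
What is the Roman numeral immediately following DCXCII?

DCXCII = 692; next is 693

DCXCIII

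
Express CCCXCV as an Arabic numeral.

CCCXCV: C=100, C=100, C=100, XC=90, V=5
100 + 100 + 100 + 90 + 5 = 395

395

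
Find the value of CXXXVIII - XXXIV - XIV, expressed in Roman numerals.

CXXXVIII = 138, XXXIV = 34, XIV = 14
138 - 34 = 104
104 - 14 = 90

XC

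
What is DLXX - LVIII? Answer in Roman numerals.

DLXX = 570
LVIII = 58
570 - 58 = 512

DXII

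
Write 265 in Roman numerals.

Convert 265 to Roman numerals:
  265 contains 2×100 (CC)
  65 contains 1×50 (L)
  15 contains 1×10 (X)
  5 contains 1×5 (V)

CCLXV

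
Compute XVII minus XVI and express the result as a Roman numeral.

XVII = 17
XVI = 16
17 - 16 = 1

I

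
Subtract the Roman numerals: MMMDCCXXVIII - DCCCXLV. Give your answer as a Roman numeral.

MMMDCCXXVIII = 3728
DCCCXLV = 845
3728 - 845 = 2883

MMDCCCLXXXIII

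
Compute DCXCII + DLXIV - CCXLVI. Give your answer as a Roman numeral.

DCXCII = 692, DLXIV = 564, CCXLVI = 246
692 + 564 = 1256
1256 - 246 = 1010

MX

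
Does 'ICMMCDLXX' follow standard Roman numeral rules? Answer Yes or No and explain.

'ICMMCDLXX': Invalid subtractive combination: IC

No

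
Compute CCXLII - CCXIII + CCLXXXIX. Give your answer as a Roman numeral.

CCXLII = 242, CCXIII = 213, CCLXXXIX = 289
242 - 213 = 29
29 + 289 = 318

CCCXVIII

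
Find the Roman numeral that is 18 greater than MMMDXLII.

MMMDXLII = 3542
3542 + 18 = 3560

MMMDLX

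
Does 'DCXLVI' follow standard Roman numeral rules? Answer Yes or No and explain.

'DCXLVI': Check the rules: uses only the symbols I, V, X, L, C, D, M; no symbol is repeated more than three times in a row; V, L and D each appear at most once; the only place a smaller symbol precedes a larger one is the allowed subtractive pair XL, the symbol right after such a pair (if any) is smaller than the pair's first symbol, and otherwise the values never increase from left to right. Value: D (500) + C (100) + XL (40) + V (5) + I (1) = 646. So it is a valid standard Roman numeral.

Yes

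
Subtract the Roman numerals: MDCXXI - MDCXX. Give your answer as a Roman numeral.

MDCXXI = 1621
MDCXX = 1620
1621 - 1620 = 1

I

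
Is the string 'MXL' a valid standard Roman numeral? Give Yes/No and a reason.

'MXL': Check the rules: uses only the symbols I, V, X, L, C, D, M; no symbol is repeated more than three times in a row; V, L and D each appear at most once; the only place a smaller symbol precedes a larger one is the allowed subtractive pair XL, the symbol right after such a pair (if any) is smaller than the pair's first symbol, and otherwise the values never increase from left to right. Value: M (1000) + XL (40) = 1040. So it is a valid standard Roman numeral.

Yes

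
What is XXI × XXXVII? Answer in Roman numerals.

XXI = 21
XXXVII = 37
21 × 37 = 777

DCCLXXVII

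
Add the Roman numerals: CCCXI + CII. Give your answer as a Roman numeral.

CCCXI = 311
CII = 102
311 + 102 = 413

CDXIII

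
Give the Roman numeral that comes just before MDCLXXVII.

MDCLXXVII = 1677; previous is 1676

MDCLXXVI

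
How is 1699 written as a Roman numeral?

Convert 1699 to Roman numerals:
  1699 contains 1×1000 (M)
  699 contains 1×500 (D)
  199 contains 1×100 (C)
  99 contains 1×90 (XC)
  9 contains 1×9 (IX)

MDCXCIX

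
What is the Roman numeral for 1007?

Convert 1007 to Roman numerals:
  1007 contains 1×1000 (M)
  7 contains 1×5 (V)
  2 contains 2×1 (II)

MVII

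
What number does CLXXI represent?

CLXXI: C=100, L=50, X=10, X=10, I=1
100 + 50 + 10 + 10 + 1 = 171

171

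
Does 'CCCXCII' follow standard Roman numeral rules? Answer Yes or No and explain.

'CCCXCII': Check the rules: uses only the symbols I, V, X, L, C, D, M; no symbol is repeated more than three times in a row; V, L and D each appear at most once; the only place a smaller symbol precedes a larger one is the allowed subtractive pair XC, the symbol right after such a pair (if any) is smaller than the pair's first symbol, and otherwise the values never increase from left to right. Value: C (100) + C (100) + C (100) + XC (90) + I (1) + I (1) = 392. So it is a valid standard Roman numeral.

Yes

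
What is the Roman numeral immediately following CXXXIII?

CXXXIII = 133, so the next integer is 133 + 1 = 134

CXXXIV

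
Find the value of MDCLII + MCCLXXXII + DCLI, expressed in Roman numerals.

MDCLII = 1652, MCCLXXXII = 1282, DCLI = 651
1652 + 1282 = 2934
2934 + 651 = 3585

MMMDLXXXV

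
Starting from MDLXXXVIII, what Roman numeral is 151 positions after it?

MDLXXXVIII = 1588
1588 + 151 = 1739

MDCCXXXIX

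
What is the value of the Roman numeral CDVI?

CDVI: CD=400, V=5, I=1
400 + 5 + 1 = 406

406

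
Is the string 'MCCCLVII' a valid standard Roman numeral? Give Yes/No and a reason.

'MCCCLVII': Check the rules: uses only the symbols I, V, X, L, C, D, M; no symbol is repeated more than three times in a row; V, L and D each appear at most once; no smaller symbol precedes a larger one (values never increase from left to right). Value: M (1000) + C (100) + C (100) + C (100) + L (50) + V (5) + I (1) + I (1) = 1357. So it is a valid standard Roman numeral.

Yes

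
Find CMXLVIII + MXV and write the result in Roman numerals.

CMXLVIII = 948
MXV = 1015
948 + 1015 = 1963

MCMLXIII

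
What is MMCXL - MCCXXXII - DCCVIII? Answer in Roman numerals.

MMCXL = 2140, MCCXXXII = 1232, DCCVIII = 708
2140 - 1232 = 908
908 - 708 = 200

CC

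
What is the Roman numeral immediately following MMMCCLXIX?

MMMCCLXIX = 3269; next is 3270

MMMCCLXX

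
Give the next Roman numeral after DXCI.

DXCI = 591; next is 592

DXCII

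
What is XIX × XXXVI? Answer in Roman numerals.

XIX = 19
XXXVI = 36
19 × 36 = 684

DCLXXXIV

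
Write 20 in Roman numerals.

Convert 20 to Roman numerals:
  20 contains 2×10 (XX)

XX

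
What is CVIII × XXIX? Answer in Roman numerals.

CVIII = 108
XXIX = 29
108 × 29 = 3132

MMMCXXXII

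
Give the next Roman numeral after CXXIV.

CXXIV = 124, so the next integer is 124 + 1 = 125

CXXV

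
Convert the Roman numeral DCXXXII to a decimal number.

DCXXXII: D=500, C=100, X=10, X=10, X=10, I=1, I=1
500 + 100 + 10 + 10 + 10 + 1 + 1 = 632

632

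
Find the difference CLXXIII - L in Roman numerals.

CLXXIII = 173
L = 50
173 - 50 = 123

CXXIII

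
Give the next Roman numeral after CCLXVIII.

CCLXVIII = 268, so the next integer is 268 + 1 = 269

CCLXIX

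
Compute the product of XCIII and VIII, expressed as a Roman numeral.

XCIII = 93
VIII = 8
93 × 8 = 744

DCCXLIV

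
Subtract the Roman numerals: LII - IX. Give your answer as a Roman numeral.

LII = 52
IX = 9
52 - 9 = 43

XLIII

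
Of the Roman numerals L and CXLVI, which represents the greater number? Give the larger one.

L = 50
CXLVI = 146
146 is larger

CXLVI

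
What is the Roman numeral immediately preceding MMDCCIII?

MMDCCIII = 2703; previous is 2702

MMDCCII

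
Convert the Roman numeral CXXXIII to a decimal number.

CXXXIII: C=100, X=10, X=10, X=10, I=1, I=1, I=1
100 + 10 + 10 + 10 + 1 + 1 + 1 = 133

133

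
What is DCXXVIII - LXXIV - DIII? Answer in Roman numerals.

DCXXVIII = 628, LXXIV = 74, DIII = 503
628 - 74 = 554
554 - 503 = 51

LI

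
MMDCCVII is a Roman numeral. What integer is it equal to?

MMDCCVII: M=1000, M=1000, D=500, C=100, C=100, V=5, I=1, I=1
1000 + 1000 + 500 + 100 + 100 + 5 + 1 + 1 = 2707

2707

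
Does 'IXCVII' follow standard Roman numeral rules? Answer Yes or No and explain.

'IXCVII': I (position 1) comes before the larger symbol C (position 3) without being directly in front of it as a subtractive pair; apart from IV, IX, XL, XC, CD and CM, symbols must go from largest to smallest

No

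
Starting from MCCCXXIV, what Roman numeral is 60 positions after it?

MCCCXXIV = 1324
1324 + 60 = 1384

MCCCLXXXIV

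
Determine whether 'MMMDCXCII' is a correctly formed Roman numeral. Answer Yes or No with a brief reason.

'MMMDCXCII': Check the rules: uses only the symbols I, V, X, L, C, D, M; no symbol is repeated more than three times in a row; V, L and D each appear at most once; the only place a smaller symbol precedes a larger one is the allowed subtractive pair XC, the symbol right after such a pair (if any) is smaller than the pair's first symbol, and otherwise the values never increase from left to right. Value: M (1000) + M (1000) + M (1000) + D (500) + C (100) + XC (90) + I (1) + I (1) = 3692. So it is a valid standard Roman numeral.

Yes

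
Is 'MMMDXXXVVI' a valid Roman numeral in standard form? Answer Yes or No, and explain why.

'MMMDXXXVVI': V should not appear more than once

No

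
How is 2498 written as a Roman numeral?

Convert 2498 to Roman numerals:
  2498 contains 2×1000 (MM)
  498 contains 1×400 (CD)
  98 contains 1×90 (XC)
  8 contains 1×5 (V)
  3 contains 3×1 (III)

MMCDXCVIII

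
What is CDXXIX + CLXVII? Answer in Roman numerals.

CDXXIX = 429
CLXVII = 167
429 + 167 = 596

DXCVI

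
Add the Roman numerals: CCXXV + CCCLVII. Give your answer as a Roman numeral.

CCXXV = 225
CCCLVII = 357
225 + 357 = 582

DLXXXII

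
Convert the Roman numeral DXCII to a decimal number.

DXCII: D=500, XC=90, I=1, I=1
500 + 90 + 1 + 1 = 592

592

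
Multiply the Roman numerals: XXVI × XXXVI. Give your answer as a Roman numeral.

XXVI = 26
XXXVI = 36
26 × 36 = 936

CMXXXVI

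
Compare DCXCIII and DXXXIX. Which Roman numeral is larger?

DCXCIII = 693
DXXXIX = 539
693 is larger

DCXCIII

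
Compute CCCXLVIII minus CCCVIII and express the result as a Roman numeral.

CCCXLVIII = 348
CCCVIII = 308
348 - 308 = 40

XL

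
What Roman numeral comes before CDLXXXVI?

CDLXXXVI = 486; previous is 485

CDLXXXV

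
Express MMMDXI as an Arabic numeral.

MMMDXI: M=1000, M=1000, M=1000, D=500, X=10, I=1
1000 + 1000 + 1000 + 500 + 10 + 1 = 3511

3511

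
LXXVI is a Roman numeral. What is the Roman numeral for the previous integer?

LXXVI = 76, so the previous integer is 76 - 1 = 75

LXXV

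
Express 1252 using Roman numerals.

Convert 1252 to Roman numerals:
  1252 contains 1×1000 (M)
  252 contains 2×100 (CC)
  52 contains 1×50 (L)
  2 contains 2×1 (II)

MCCLII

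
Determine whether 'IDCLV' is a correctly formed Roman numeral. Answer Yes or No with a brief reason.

'IDCLV': Invalid subtractive combination: ID

No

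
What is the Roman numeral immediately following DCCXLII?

DCCXLII = 742; next is 743

DCCXLIII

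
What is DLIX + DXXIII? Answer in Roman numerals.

DLIX = 559
DXXIII = 523
559 + 523 = 1082

MLXXXII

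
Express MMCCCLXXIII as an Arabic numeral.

MMCCCLXXIII: M=1000, M=1000, C=100, C=100, C=100, L=50, X=10, X=10, I=1, I=1, I=1
1000 + 1000 + 100 + 100 + 100 + 50 + 10 + 10 + 1 + 1 + 1 = 2373

2373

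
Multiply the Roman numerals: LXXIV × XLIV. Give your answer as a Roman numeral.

LXXIV = 74
XLIV = 44
74 × 44 = 3256

MMMCCLVI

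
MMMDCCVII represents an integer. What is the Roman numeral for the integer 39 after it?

MMMDCCVII = 3707
3707 + 39 = 3746

MMMDCCXLVI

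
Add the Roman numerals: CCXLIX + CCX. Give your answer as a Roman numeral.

CCXLIX = 249
CCX = 210
249 + 210 = 459

CDLIX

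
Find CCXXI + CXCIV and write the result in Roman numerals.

CCXXI = 221
CXCIV = 194
221 + 194 = 415

CDXV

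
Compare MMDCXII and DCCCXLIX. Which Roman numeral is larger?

MMDCXII = 2612
DCCCXLIX = 849
2612 is larger

MMDCXII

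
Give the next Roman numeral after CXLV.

CXLV = 145; next is 146

CXLVI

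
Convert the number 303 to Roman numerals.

Convert 303 to Roman numerals:
  303 contains 3×100 (CCC)
  3 contains 3×1 (III)

CCCIII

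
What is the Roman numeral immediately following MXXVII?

MXXVII = 1027, so the next integer is 1027 + 1 = 1028

MXXVIII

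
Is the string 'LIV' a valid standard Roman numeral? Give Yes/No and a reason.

'LIV': Check the rules: uses only the symbols I, V, X, L, C, D, M; no symbol is repeated more than three times in a row; V, L and D each appear at most once; the only place a smaller symbol precedes a larger one is the allowed subtractive pair IV, the symbol right after such a pair (if any) is smaller than the pair's first symbol, and otherwise the values never increase from left to right. Value: L (50) + IV (4) = 54. So it is a valid standard Roman numeral.

Yes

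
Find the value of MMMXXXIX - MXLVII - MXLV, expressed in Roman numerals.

MMMXXXIX = 3039, MXLVII = 1047, MXLV = 1045
3039 - 1047 = 1992
1992 - 1045 = 947

CMXLVII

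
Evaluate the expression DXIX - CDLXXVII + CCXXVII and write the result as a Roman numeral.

DXIX = 519, CDLXXVII = 477, CCXXVII = 227
519 - 477 = 42
42 + 227 = 269

CCLXIX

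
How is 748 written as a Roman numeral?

Convert 748 to Roman numerals:
  748 contains 1×500 (D)
  248 contains 2×100 (CC)
  48 contains 1×40 (XL)
  8 contains 1×5 (V)
  3 contains 3×1 (III)

DCCXLVIII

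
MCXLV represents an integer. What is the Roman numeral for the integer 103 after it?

MCXLV = 1145
1145 + 103 = 1248

MCCXLVIII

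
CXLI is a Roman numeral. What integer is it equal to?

CXLI: C=100, XL=40, I=1
100 + 40 + 1 = 141

141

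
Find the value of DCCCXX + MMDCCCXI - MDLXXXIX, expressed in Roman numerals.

DCCCXX = 820, MMDCCCXI = 2811, MDLXXXIX = 1589
820 + 2811 = 3631
3631 - 1589 = 2042

MMXLII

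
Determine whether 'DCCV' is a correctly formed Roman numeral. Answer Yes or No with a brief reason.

'DCCV': Check the rules: uses only the symbols I, V, X, L, C, D, M; no symbol is repeated more than three times in a row; V, L and D each appear at most once; no smaller symbol precedes a larger one (values never increase from left to right). Value: D (500) + C (100) + C (100) + V (5) = 705. So it is a valid standard Roman numeral.

Yes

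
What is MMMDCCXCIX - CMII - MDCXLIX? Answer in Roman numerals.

MMMDCCXCIX = 3799, CMII = 902, MDCXLIX = 1649
3799 - 902 = 2897
2897 - 1649 = 1248

MCCXLVIII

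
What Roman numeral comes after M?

M = 1000; next is 1001

MI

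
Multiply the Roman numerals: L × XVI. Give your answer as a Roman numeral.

L = 50
XVI = 16
50 × 16 = 800

DCCC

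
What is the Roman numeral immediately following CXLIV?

CXLIV = 144; next is 145

CXLV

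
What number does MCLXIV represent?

MCLXIV: M=1000, C=100, L=50, X=10, IV=4
1000 + 100 + 50 + 10 + 4 = 1164

1164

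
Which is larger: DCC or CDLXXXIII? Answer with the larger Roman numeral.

DCC = 700
CDLXXXIII = 483
700 is larger

DCC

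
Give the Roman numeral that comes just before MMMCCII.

MMMCCII = 3202, so the previous integer is 3202 - 1 = 3201

MMMCCI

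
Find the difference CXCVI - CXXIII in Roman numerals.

CXCVI = 196
CXXIII = 123
196 - 123 = 73

LXXIII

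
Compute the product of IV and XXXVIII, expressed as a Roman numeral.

IV = 4
XXXVIII = 38
4 × 38 = 152

CLII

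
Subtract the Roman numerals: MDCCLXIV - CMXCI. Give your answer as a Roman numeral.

MDCCLXIV = 1764
CMXCI = 991
1764 - 991 = 773

DCCLXXIII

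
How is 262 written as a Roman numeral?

Convert 262 to Roman numerals:
  262 contains 2×100 (CC)
  62 contains 1×50 (L)
  12 contains 1×10 (X)
  2 contains 2×1 (II)

CCLXII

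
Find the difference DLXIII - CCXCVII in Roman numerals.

DLXIII = 563
CCXCVII = 297
563 - 297 = 266

CCLXVI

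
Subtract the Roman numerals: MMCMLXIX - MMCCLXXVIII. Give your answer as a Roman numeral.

MMCMLXIX = 2969
MMCCLXXVIII = 2278
2969 - 2278 = 691

DCXCI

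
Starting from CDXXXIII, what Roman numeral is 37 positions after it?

CDXXXIII = 433
433 + 37 = 470

CDLXX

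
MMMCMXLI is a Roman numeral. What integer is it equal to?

MMMCMXLI: M=1000, M=1000, M=1000, CM=900, XL=40, I=1
1000 + 1000 + 1000 + 900 + 40 + 1 = 3941

3941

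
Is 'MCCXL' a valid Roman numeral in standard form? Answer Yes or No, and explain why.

'MCCXL': Check the rules: uses only the symbols I, V, X, L, C, D, M; no symbol is repeated more than three times in a row; V, L and D each appear at most once; the only place a smaller symbol precedes a larger one is the allowed subtractive pair XL, the symbol right after such a pair (if any) is smaller than the pair's first symbol, and otherwise the values never increase from left to right. Value: M (1000) + C (100) + C (100) + XL (40) = 1240. So it is a valid standard Roman numeral.

Yes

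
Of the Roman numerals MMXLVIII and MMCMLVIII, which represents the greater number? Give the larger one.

MMXLVIII = 2048
MMCMLVIII = 2958
2958 is larger

MMCMLVIII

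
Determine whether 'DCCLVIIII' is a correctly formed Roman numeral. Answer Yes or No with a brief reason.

'DCCLVIIII': More than 3 consecutive I's

No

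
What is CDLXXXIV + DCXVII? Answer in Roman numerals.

CDLXXXIV = 484
DCXVII = 617
484 + 617 = 1101

MCI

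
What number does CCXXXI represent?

CCXXXI: C=100, C=100, X=10, X=10, X=10, I=1
100 + 100 + 10 + 10 + 10 + 1 = 231

231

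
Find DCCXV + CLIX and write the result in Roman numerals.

DCCXV = 715
CLIX = 159
715 + 159 = 874

DCCCLXXIV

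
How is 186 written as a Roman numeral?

Convert 186 to Roman numerals:
  186 contains 1×100 (C)
  86 contains 1×50 (L)
  36 contains 3×10 (XXX)
  6 contains 1×5 (V)
  1 contains 1×1 (I)

CLXXXVI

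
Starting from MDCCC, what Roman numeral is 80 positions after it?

MDCCC = 1800
1800 + 80 = 1880

MDCCCLXXX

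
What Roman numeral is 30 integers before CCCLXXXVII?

CCCLXXXVII = 387
387 - 30 = 357

CCCLVII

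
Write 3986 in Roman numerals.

Convert 3986 to Roman numerals:
  3986 contains 3×1000 (MMM)
  986 contains 1×900 (CM)
  86 contains 1×50 (L)
  36 contains 3×10 (XXX)
  6 contains 1×5 (V)
  1 contains 1×1 (I)

MMMCMLXXXVI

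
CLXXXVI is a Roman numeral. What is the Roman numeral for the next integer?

CLXXXVI = 186; next is 187

CLXXXVII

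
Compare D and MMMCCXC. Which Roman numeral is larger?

D = 500
MMMCCXC = 3290
3290 is larger

MMMCCXC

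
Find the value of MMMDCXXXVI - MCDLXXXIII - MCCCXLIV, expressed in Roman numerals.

MMMDCXXXVI = 3636, MCDLXXXIII = 1483, MCCCXLIV = 1344
3636 - 1483 = 2153
2153 - 1344 = 809

DCCCIX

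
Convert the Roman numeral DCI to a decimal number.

DCI: D=500, C=100, I=1
500 + 100 + 1 = 601

601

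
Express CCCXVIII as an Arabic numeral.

CCCXVIII: C=100, C=100, C=100, X=10, V=5, I=1, I=1, I=1
100 + 100 + 100 + 10 + 5 + 1 + 1 + 1 = 318

318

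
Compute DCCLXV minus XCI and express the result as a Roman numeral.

DCCLXV = 765
XCI = 91
765 - 91 = 674

DCLXXIV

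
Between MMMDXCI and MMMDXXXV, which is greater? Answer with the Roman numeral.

MMMDXCI = 3591
MMMDXXXV = 3535
3591 is larger

MMMDXCI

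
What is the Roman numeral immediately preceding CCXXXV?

CCXXXV = 235, so the previous integer is 235 - 1 = 234

CCXXXIV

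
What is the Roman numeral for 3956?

Convert 3956 to Roman numerals:
  3956 contains 3×1000 (MMM)
  956 contains 1×900 (CM)
  56 contains 1×50 (L)
  6 contains 1×5 (V)
  1 contains 1×1 (I)

MMMCMLVI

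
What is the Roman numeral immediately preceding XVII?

XVII = 17, so the previous integer is 17 - 1 = 16

XVI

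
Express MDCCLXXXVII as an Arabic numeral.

MDCCLXXXVII: M=1000, D=500, C=100, C=100, L=50, X=10, X=10, X=10, V=5, I=1, I=1
1000 + 500 + 100 + 100 + 50 + 10 + 10 + 10 + 5 + 1 + 1 = 1787

1787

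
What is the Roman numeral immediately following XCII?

XCII = 92; next is 93

XCIII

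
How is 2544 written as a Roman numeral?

Convert 2544 to Roman numerals:
  2544 contains 2×1000 (MM)
  544 contains 1×500 (D)
  44 contains 1×40 (XL)
  4 contains 1×4 (IV)

MMDXLIV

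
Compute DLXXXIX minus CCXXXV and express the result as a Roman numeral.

DLXXXIX = 589
CCXXXV = 235
589 - 235 = 354

CCCLIV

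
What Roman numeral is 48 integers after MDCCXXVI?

MDCCXXVI = 1726
1726 + 48 = 1774

MDCCLXXIV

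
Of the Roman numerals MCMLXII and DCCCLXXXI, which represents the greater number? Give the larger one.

MCMLXII = 1962
DCCCLXXXI = 881
1962 is larger

MCMLXII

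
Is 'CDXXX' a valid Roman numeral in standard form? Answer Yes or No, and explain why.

'CDXXX': Check the rules: uses only the symbols I, V, X, L, C, D, M; no symbol is repeated more than three times in a row; V, L and D each appear at most once; the only place a smaller symbol precedes a larger one is the allowed subtractive pair CD, the symbol right after such a pair (if any) is smaller than the pair's first symbol, and otherwise the values never increase from left to right. Value: CD (400) + X (10) + X (10) + X (10) = 430. So it is a valid standard Roman numeral.

Yes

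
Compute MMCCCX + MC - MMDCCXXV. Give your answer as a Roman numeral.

MMCCCX = 2310, MC = 1100, MMDCCXXV = 2725
2310 + 1100 = 3410
3410 - 2725 = 685

DCLXXXV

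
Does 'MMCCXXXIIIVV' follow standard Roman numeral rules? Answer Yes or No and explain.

'MMCCXXXIIIVV': V should not appear more than once

No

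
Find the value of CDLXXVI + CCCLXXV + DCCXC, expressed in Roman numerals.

CDLXXVI = 476, CCCLXXV = 375, DCCXC = 790
476 + 375 = 851
851 + 790 = 1641

MDCXLI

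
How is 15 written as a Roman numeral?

Convert 15 to Roman numerals:
  15 contains 1×10 (X)
  5 contains 1×5 (V)

XV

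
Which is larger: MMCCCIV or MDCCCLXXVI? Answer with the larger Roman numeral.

MMCCCIV = 2304
MDCCCLXXVI = 1876
2304 is larger

MMCCCIV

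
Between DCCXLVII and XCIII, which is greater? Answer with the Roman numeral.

DCCXLVII = 747
XCIII = 93
747 is larger

DCCXLVII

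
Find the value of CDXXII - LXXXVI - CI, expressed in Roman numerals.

CDXXII = 422, LXXXVI = 86, CI = 101
422 - 86 = 336
336 - 101 = 235

CCXXXV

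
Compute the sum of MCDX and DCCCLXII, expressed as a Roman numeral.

MCDX = 1410
DCCCLXII = 862
1410 + 862 = 2272

MMCCLXXII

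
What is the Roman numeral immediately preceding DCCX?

DCCX = 710; previous is 709

DCCIX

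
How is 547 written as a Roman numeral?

Convert 547 to Roman numerals:
  547 contains 1×500 (D)
  47 contains 1×40 (XL)
  7 contains 1×5 (V)
  2 contains 2×1 (II)

DXLVII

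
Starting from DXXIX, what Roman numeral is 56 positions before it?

DXXIX = 529
529 - 56 = 473

CDLXXIII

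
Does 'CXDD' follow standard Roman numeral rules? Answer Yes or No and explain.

'CXDD': D should not appear more than once

No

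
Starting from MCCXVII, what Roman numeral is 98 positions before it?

MCCXVII = 1217
1217 - 98 = 1119

MCXIX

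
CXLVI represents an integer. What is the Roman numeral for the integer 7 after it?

CXLVI = 146
146 + 7 = 153

CLIII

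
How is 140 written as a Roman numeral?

Convert 140 to Roman numerals:
  140 contains 1×100 (C)
  40 contains 1×40 (XL)

CXL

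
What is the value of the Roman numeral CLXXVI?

CLXXVI: C=100, L=50, X=10, X=10, V=5, I=1
100 + 50 + 10 + 10 + 5 + 1 = 176

176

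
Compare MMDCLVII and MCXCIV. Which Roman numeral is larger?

MMDCLVII = 2657
MCXCIV = 1194
2657 is larger

MMDCLVII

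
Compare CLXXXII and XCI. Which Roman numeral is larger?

CLXXXII = 182
XCI = 91
182 is larger

CLXXXII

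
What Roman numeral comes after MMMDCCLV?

MMMDCCLV = 3755; next is 3756

MMMDCCLVI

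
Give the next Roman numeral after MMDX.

MMDX = 2510, so the next integer is 2510 + 1 = 2511

MMDXI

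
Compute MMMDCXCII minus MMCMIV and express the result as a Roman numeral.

MMMDCXCII = 3692
MMCMIV = 2904
3692 - 2904 = 788

DCCLXXXVIII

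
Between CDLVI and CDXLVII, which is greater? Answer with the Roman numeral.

CDLVI = 456
CDXLVII = 447
456 is larger

CDLVI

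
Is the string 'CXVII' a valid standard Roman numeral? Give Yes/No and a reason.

'CXVII': Check the rules: uses only the symbols I, V, X, L, C, D, M; no symbol is repeated more than three times in a row; V, L and D each appear at most once; no smaller symbol precedes a larger one (values never increase from left to right). Value: C (100) + X (10) + V (5) + I (1) + I (1) = 117. So it is a valid standard Roman numeral.

Yes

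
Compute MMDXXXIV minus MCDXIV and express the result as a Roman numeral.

MMDXXXIV = 2534
MCDXIV = 1414
2534 - 1414 = 1120

MCXX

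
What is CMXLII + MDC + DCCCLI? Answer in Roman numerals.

CMXLII = 942, MDC = 1600, DCCCLI = 851
942 + 1600 = 2542
2542 + 851 = 3393

MMMCCCXCIII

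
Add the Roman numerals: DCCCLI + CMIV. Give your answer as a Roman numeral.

DCCCLI = 851
CMIV = 904
851 + 904 = 1755

MDCCLV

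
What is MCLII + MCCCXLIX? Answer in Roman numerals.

MCLII = 1152
MCCCXLIX = 1349
1152 + 1349 = 2501

MMDI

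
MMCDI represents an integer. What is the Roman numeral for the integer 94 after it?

MMCDI = 2401
2401 + 94 = 2495

MMCDXCV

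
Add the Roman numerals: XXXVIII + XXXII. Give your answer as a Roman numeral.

XXXVIII = 38
XXXII = 32
38 + 32 = 70

LXX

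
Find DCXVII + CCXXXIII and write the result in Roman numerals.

DCXVII = 617
CCXXXIII = 233
617 + 233 = 850

DCCCL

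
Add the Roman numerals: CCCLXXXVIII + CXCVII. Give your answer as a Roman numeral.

CCCLXXXVIII = 388
CXCVII = 197
388 + 197 = 585

DLXXXV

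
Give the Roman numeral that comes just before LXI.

LXI = 61; previous is 60

LX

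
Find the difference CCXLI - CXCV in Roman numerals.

CCXLI = 241
CXCV = 195
241 - 195 = 46

XLVI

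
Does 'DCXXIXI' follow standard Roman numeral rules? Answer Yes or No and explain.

'DCXXIXI': I cannot come right after the subtractive pair IX: once I is subtracted in IX, the next symbol must be smaller than I

No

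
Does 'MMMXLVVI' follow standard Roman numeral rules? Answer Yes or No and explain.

'MMMXLVVI': V should not appear more than once

No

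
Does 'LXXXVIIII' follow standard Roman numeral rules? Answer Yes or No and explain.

'LXXXVIIII': More than 3 consecutive I's

No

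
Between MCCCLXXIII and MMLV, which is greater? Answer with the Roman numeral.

MCCCLXXIII = 1373
MMLV = 2055
2055 is larger

MMLV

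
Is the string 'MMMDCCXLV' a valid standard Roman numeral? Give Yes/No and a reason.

'MMMDCCXLV': Check the rules: uses only the symbols I, V, X, L, C, D, M; no symbol is repeated more than three times in a row; V, L and D each appear at most once; the only place a smaller symbol precedes a larger one is the allowed subtractive pair XL, the symbol right after such a pair (if any) is smaller than the pair's first symbol, and otherwise the values never increase from left to right. Value: M (1000) + M (1000) + M (1000) + D (500) + C (100) + C (100) + XL (40) + V (5) = 3745. So it is a valid standard Roman numeral.

Yes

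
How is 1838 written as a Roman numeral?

Convert 1838 to Roman numerals:
  1838 contains 1×1000 (M)
  838 contains 1×500 (D)
  338 contains 3×100 (CCC)
  38 contains 3×10 (XXX)
  8 contains 1×5 (V)
  3 contains 3×1 (III)

MDCCCXXXVIII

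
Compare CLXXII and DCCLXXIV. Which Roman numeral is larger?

CLXXII = 172
DCCLXXIV = 774
774 is larger

DCCLXXIV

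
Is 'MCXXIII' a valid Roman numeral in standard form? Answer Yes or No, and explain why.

'MCXXIII': Check the rules: uses only the symbols I, V, X, L, C, D, M; no symbol is repeated more than three times in a row; V, L and D each appear at most once; no smaller symbol precedes a larger one (values never increase from left to right). Value: M (1000) + C (100) + X (10) + X (10) + I (1) + I (1) + I (1) = 1123. So it is a valid standard Roman numeral.

Yes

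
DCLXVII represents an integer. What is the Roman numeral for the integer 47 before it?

DCLXVII = 667
667 - 47 = 620

DCXX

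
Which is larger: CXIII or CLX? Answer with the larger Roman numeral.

CXIII = 113
CLX = 160
160 is larger

CLX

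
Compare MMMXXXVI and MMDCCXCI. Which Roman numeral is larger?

MMMXXXVI = 3036
MMDCCXCI = 2791
3036 is larger

MMMXXXVI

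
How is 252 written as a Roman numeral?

Convert 252 to Roman numerals:
  252 contains 2×100 (CC)
  52 contains 1×50 (L)
  2 contains 2×1 (II)

CCLII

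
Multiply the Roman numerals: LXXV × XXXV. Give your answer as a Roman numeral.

LXXV = 75
XXXV = 35
75 × 35 = 2625

MMDCXXV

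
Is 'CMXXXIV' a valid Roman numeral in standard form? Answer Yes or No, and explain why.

'CMXXXIV': Check the rules: uses only the symbols I, V, X, L, C, D, M; no symbol is repeated more than three times in a row; V, L and D each appear at most once; the only places a smaller symbol precedes a larger one are the allowed subtractive pairs CM, IV, the symbol right after such a pair (if any) is smaller than the pair's first symbol, and otherwise the values never increase from left to right. Value: CM (900) + X (10) + X (10) + X (10) + IV (4) = 934. So it is a valid standard Roman numeral.

Yes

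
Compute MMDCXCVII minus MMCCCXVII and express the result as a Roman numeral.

MMDCXCVII = 2697
MMCCCXVII = 2317
2697 - 2317 = 380

CCCLXXX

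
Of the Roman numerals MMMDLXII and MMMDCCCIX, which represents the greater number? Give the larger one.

MMMDLXII = 3562
MMMDCCCIX = 3809
3809 is larger

MMMDCCCIX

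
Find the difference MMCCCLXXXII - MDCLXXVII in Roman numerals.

MMCCCLXXXII = 2382
MDCLXXVII = 1677
2382 - 1677 = 705

DCCV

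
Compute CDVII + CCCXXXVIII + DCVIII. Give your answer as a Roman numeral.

CDVII = 407, CCCXXXVIII = 338, DCVIII = 608
407 + 338 = 745
745 + 608 = 1353

MCCCLIII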